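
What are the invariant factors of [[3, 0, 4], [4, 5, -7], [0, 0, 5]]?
(x - 5)^2(x - 3)

The Jordan structure of A has elementary divisors (x - 3), (x - 5)^2. Arranging the block sizes at each eigenvalue in decreasing order and taking row products gives the invariant factors.

Invariant factors (smallest first, each dividing the next): (x - 5)^2(x - 3).

Check: the last factor (x - 5)^2(x - 3) is the minimal polynomial, and the product (x - 5)^2(x - 3) is the characteristic polynomial.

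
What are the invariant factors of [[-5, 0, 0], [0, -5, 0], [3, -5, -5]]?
x + 5, (x + 5)^2

The Jordan structure of A has elementary divisors (x + 5)^2, (x + 5). Arranging the block sizes at each eigenvalue in decreasing order and taking row products gives the invariant factors.

Invariant factors (smallest first, each dividing the next): x + 5, (x + 5)^2.

Check: the last factor (x + 5)^2 is the minimal polynomial, and the product (x + 5)^3 is the characteristic polynomial.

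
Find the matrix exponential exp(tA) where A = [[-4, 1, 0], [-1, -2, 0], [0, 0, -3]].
A has Jordan form J = [[-3, 1, 0], [0, -3, 0], [0, 0, -3]] with A = PJP^{-1}, so e^{tA} = P e^{tJ} P^{-1}.

For a Jordan block J_k(λ), e^{tJ_k(λ)} = e^{λt} · (I + tN + t^2 N^2/2! + ... + t^{k-1} N^{k-1}/(k-1)!) where N is the nilpotent superdiagonal part.

Assembling the blocks and conjugating back gives the entries of e^{tA} as shown above.

e^{tA} = [[(1 - t)*e^{-3*t}, t*e^{-3*t}, 0], [-t*e^{-3*t}, (t + 1)*e^{-3*t}, 0], [0, 0, e^{-3*t}]]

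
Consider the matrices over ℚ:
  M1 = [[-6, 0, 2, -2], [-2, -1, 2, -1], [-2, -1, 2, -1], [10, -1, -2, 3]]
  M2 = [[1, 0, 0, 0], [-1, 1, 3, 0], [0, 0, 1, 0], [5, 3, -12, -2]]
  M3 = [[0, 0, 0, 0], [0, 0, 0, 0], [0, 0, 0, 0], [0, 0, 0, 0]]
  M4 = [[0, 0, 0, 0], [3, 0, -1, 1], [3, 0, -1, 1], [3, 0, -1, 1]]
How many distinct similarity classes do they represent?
Characteristic polynomials: χ_{M1} = x^3(x + 2), χ_{M2} = (x - 1)^3(x + 2), χ_{M3} = x^4, χ_{M4} = x^4.

{M1}: invariant factors x, x^2(x + 2).

{M2}: invariant factors x - 1, (x - 1)^2(x + 2).

{M3}: invariant factors x, x, x, x.

{M4}: invariant factors x, x, x^2.

Matrices are similar if and only if their invariant-factor lists agree; the partition into similarity classes is {M1}, {M2}, {M3}, {M4}.

4 classes: {M1}, {M2}, {M3}, {M4}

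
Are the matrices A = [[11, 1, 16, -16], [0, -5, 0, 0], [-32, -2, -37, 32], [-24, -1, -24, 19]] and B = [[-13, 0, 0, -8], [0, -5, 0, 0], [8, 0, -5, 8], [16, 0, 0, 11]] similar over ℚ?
No.

Both have characteristic polynomial (x - 3)(x + 5)^3, but the minimal polynomial of A is (x - 3)(x + 5)^2 while the minimal polynomial of B is (x - 3)(x + 5). The minimal polynomial is a similarity invariant, so A and B are not similar.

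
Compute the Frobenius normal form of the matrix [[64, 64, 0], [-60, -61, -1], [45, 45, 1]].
The invariant factors of A (the non-unit diagonal entries of the Smith normal form of xI - A over ℚ[x]) are (x - 4)^2(x + 4), each dividing the next. The characteristic polynomial is their product, (x - 4)^2(x + 4).

The rational canonical form is the block-diagonal matrix of companion matrices C(f_i):
R = [[0, 0, -64], [1, 0, 16], [0, 1, 4]].

R = [[0, 0, -64], [1, 0, 16], [0, 1, 4]]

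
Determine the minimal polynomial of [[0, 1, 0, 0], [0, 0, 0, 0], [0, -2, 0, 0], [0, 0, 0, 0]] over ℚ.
m_A(x) = x^2

The characteristic polynomial factors as x^4. The minimal polynomial is ∏(x - λ)^{k_λ} where k_λ is the size of the largest Jordan block at λ.

For λ = 0: rank(A) = 1, and the largest Jordan block has size 2 (the smallest k with rank(A^k) = rank(A^(k+1))).

So m_A(x) = x^2.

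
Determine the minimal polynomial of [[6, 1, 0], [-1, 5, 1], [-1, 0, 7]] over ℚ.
m_A(x) = (x - 6)^3

The characteristic polynomial factors as (x - 6)^3. The minimal polynomial is ∏(x - λ)^{k_λ} where k_λ is the size of the largest Jordan block at λ.

For λ = 6: rank(A - 6I) = 2, and the largest Jordan block has size 3 (the smallest k with rank((A - 6I)^k) = rank((A - 6I)^(k+1))).

So m_A(x) = (x - 6)^3.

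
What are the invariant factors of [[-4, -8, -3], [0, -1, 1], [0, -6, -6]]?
(x + 3)(x + 4)^2

The Jordan structure of A has elementary divisors (x + 4)^2, (x + 3). Arranging the block sizes at each eigenvalue in decreasing order and taking row products gives the invariant factors.

Invariant factors (smallest first, each dividing the next): (x + 3)(x + 4)^2.

Check: the last factor (x + 3)(x + 4)^2 is the minimal polynomial, and the product (x + 3)(x + 4)^2 is the characteristic polynomial.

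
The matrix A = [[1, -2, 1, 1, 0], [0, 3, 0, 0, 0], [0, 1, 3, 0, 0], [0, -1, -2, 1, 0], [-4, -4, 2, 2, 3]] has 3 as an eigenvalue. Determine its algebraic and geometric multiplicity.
The characteristic polynomial is (x - 3)^3(x - 1)^2, so the factor x - 3 appears with exponent 3: the algebraic multiplicity is 3.

rank(A - 3I) = 3, so the eigenspace has dimension 5 - 3 = 2: the geometric multiplicity is 2.

Since 2 < 3, A is not diagonalizable.

algebraic multiplicity 3, geometric multiplicity 2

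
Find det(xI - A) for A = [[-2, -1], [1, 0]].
χ_A(x) = (x + 1)^2

xI - A = [[x + 2, 1], [-1, x]].

Expanding det(xI - A) along the first row:
det(xI - A) = + (x + 2)·det([[x]]) - (1)·det([[-1]]).

Evaluating gives χ_A(x) = x^2 + 2x + 1 = (x + 1)^2.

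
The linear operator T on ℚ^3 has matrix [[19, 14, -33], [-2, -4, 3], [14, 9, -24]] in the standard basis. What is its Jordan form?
J = [[-3, 1, 0], [0, -3, 1], [0, 0, -3]]

The characteristic polynomial is det(xI - A) = (x + 3)^3, so the eigenvalues are -3 (algebraic multiplicity 3).

For λ = -3: rank(A + 3I) = 2, rank((A + 3I)^2) = 1, rank((A + 3I)^3) = 0. The eigenspace has dimension 3 - 2 = 1, so there is 1 Jordan block; the rank sequence gives block sizes [3].

Assembling the blocks gives the Jordan form J above.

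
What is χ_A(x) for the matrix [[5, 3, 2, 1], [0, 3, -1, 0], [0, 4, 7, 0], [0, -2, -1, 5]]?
xI - A = [[x - 5, -3, -2, -1], [0, x - 3, 1, 0], [0, -4, x - 7, 0], [0, 2, 1, x - 5]].

Expanding det(xI - A) along the first row:
det(xI - A) = + (x - 5)·det([[x - 3, 1, 0], [-4, x - 7, 0], [2, 1, x - 5]]) - (-3)·det([[0, 1, 0], [0, x - 7, 0], [0, 1, x - 5]]) + (-2)·det([[0, x - 3, 0], [0, -4, 0], [0, 2, x - 5]]) - (-1)·det([[0, x - 3, 1], [0, -4, x - 7], [0, 2, 1]]).

Evaluating gives χ_A(x) = x^4 - 20x^3 + 150x^2 - 500x + 625 = (x - 5)^4.

χ_A(x) = (x - 5)^4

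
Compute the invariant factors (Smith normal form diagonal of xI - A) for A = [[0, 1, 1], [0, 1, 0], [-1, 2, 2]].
(x - 1)^3

The Jordan structure of A has elementary divisors (x - 1)^3. Arranging the block sizes at each eigenvalue in decreasing order and taking row products gives the invariant factors.

Invariant factors (smallest first, each dividing the next): (x - 1)^3.

Check: the last factor (x - 1)^3 is the minimal polynomial, and the product (x - 1)^3 is the characteristic polynomial.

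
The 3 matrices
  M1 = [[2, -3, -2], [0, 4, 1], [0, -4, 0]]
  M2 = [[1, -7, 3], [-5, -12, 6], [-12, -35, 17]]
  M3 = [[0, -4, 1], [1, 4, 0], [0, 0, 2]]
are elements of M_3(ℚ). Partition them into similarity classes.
Characteristic polynomials: χ_{M1} = (x - 2)^3, χ_{M2} = (x - 2)^3, χ_{M3} = (x - 2)^3.

{M1, M2, M3}: invariant factors (x - 2)^3.

Matrices are similar if and only if their invariant-factor lists agree; the partition into similarity classes is {M1, M2, M3}.

1 class: {M1, M2, M3}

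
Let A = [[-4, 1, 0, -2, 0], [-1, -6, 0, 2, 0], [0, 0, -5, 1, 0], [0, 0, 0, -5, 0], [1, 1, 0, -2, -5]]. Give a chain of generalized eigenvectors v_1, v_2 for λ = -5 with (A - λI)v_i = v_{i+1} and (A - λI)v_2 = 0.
v_1 = [[0, 1, 0, 0, 0]]^T, v_2 = [[1, -1, 0, 0, 1]]^T

We seek v_1 ∈ ker((A + 5I)^2) \ ker(A + 5I), then set v_{i+1} = (A + 5I) v_i.

One such chain is v_1 = [[0, 1, 0, 0, 0]]^T, v_2 = [[1, -1, 0, 0, 1]]^T. Check: (A + 5I) v_2 = [[0, 0, 0, 0, 0]]^T = 0.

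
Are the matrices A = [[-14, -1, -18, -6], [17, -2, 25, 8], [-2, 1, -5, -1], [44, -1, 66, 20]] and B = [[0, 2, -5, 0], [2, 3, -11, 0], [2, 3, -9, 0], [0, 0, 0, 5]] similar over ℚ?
Yes.

Two matrices over a field are similar if and only if they have the same invariant factors.

Both A and B have characteristic polynomial (x - 5)(x + 2)^3 and minimal polynomial (x - 5)(x + 2)^3. Computing further, both have invariant factors (x - 5)(x + 2)^3. Hence A and B are similar.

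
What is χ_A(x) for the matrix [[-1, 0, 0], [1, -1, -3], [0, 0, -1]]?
xI - A = [[x + 1, 0, 0], [-1, x + 1, 3], [0, 0, x + 1]].

Expanding det(xI - A) along the first row:
det(xI - A) = + (x + 1)·det([[x + 1, 3], [0, x + 1]]) - (0)·det([[-1, 3], [0, x + 1]]) + (0)·det([[-1, x + 1], [0, 0]]).

Evaluating gives χ_A(x) = x^3 + 3x^2 + 3x + 1 = (x + 1)^3.

χ_A(x) = (x + 1)^3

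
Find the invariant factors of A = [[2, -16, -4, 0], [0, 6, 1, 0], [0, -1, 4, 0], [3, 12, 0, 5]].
x - 5, (x - 5)^2(x - 2)

The Jordan structure of A has elementary divisors (x - 2), (x - 5)^2, (x - 5). Arranging the block sizes at each eigenvalue in decreasing order and taking row products gives the invariant factors.

Invariant factors (smallest first, each dividing the next): x - 5, (x - 5)^2(x - 2).

Check: the last factor (x - 5)^2(x - 2) is the minimal polynomial, and the product (x - 5)^3(x - 2) is the characteristic polynomial.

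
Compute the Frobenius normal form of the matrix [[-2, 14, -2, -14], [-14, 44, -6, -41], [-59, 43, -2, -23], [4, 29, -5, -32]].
The invariant factors of A (the non-unit diagonal entries of the Smith normal form of xI - A over ℚ[x]) are (x - 6)(x - 1)(x^2 - x + 1), each dividing the next. The characteristic polynomial is their product, (x - 6)(x - 1)(x^2 - x + 1).

The rational canonical form is the block-diagonal matrix of companion matrices C(f_i):
R = [[0, 0, 0, -6], [1, 0, 0, 13], [0, 1, 0, -14], [0, 0, 1, 8]].

Note the characteristic polynomial does not split into linear factors over ℚ, so A has no Jordan form over ℚ; the rational canonical form exists over any field.

R = [[0, 0, 0, -6], [1, 0, 0, 13], [0, 1, 0, -14], [0, 0, 1, 8]]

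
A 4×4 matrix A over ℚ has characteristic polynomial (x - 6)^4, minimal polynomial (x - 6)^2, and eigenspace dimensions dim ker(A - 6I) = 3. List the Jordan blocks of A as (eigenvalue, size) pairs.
λ = 6: algebraic multiplicity 4 (exponent in χ_A), largest block size 2 (exponent in m_A), 3 blocks (geometric multiplicity). These force block sizes [2, 1, 1].

Jordan blocks: (6, 2), (6, 1), (6, 1)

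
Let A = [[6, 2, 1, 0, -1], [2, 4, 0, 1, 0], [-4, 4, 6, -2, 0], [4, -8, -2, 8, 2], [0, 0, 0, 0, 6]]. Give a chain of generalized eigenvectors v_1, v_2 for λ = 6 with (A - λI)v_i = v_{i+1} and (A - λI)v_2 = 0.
We seek v_1 ∈ ker((A - 6I)^2) \ ker(A - 6I), then set v_{i+1} = (A - 6I) v_i.

One such chain is v_1 = [[0, 0, 1, 0, 0]]^T, v_2 = [[1, 0, 0, -2, 0]]^T. Check: (A - 6I) v_2 = [[0, 0, 0, 0, 0]]^T = 0.

v_1 = [[0, 0, 1, 0, 0]]^T, v_2 = [[1, 0, 0, -2, 0]]^T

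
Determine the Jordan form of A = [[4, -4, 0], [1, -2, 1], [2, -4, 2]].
The characteristic polynomial is det(xI - A) = x(x - 2)^2, so the eigenvalues are 0 (algebraic multiplicity 1), 2 (algebraic multiplicity 2).

For λ = 0: algebraic multiplicity 1 gives one 1×1 block.

For λ = 2: rank(A - 2I) = 2, rank((A - 2I)^2) = 1. The eigenspace has dimension 3 - 2 = 1, so there is 1 Jordan block; the rank sequence gives block sizes [2].

Assembling the blocks gives the Jordan form J above.

J = [[0, 0, 0], [0, 2, 1], [0, 0, 2]]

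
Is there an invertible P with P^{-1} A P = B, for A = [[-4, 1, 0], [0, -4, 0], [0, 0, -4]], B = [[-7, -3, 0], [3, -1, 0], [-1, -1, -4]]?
Yes.

Two matrices over a field are similar if and only if they have the same invariant factors.

Both A and B have characteristic polynomial (x + 4)^3 and minimal polynomial (x + 4)^2. Computing further, both have invariant factors x + 4, (x + 4)^2. Hence A and B are similar.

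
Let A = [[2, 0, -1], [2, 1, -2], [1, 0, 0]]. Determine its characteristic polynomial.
χ_A(x) = (x - 1)^3

xI - A = [[x - 2, 0, 1], [-2, x - 1, 2], [-1, 0, x]].

Expanding det(xI - A) along the first row:
det(xI - A) = + (x - 2)·det([[x - 1, 2], [0, x]]) - (0)·det([[-2, 2], [-1, x]]) + (1)·det([[-2, x - 1], [-1, 0]]).

Evaluating gives χ_A(x) = x^3 - 3x^2 + 3x - 1 = (x - 1)^3.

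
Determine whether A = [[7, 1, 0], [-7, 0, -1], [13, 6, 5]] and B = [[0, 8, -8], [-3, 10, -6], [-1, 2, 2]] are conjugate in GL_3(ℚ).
No.

Both have characteristic polynomial (x - 4)^3, but the minimal polynomial of A is (x - 4)^3 while the minimal polynomial of B is (x - 4)^2. The minimal polynomial is a similarity invariant, so A and B are not similar.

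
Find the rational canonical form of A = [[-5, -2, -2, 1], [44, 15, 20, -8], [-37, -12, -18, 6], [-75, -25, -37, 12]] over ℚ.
The invariant factors of A (the non-unit diagonal entries of the Smith normal form of xI - A over ℚ[x]) are (x - 1)^2(x^2 - 2x - 5), each dividing the next. The characteristic polynomial is their product, (x - 1)^2(x^2 - 2x - 5).

The rational canonical form is the block-diagonal matrix of companion matrices C(f_i):
R = [[0, 0, 0, 5], [1, 0, 0, -8], [0, 1, 0, 0], [0, 0, 1, 4]].

Note the characteristic polynomial does not split into linear factors over ℚ, so A has no Jordan form over ℚ; the rational canonical form exists over any field.

R = [[0, 0, 0, 5], [1, 0, 0, -8], [0, 1, 0, 0], [0, 0, 1, 4]]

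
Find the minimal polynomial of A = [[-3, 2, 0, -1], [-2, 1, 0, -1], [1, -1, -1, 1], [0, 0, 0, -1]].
m_A(x) = (x + 1)^2

The characteristic polynomial factors as (x + 1)^4. The minimal polynomial is ∏(x - λ)^{k_λ} where k_λ is the size of the largest Jordan block at λ.

For λ = -1: rank(A + I) = 2, and the largest Jordan block has size 2 (the smallest k with rank((A + I)^k) = rank((A + I)^(k+1))).

So m_A(x) = (x + 1)^2.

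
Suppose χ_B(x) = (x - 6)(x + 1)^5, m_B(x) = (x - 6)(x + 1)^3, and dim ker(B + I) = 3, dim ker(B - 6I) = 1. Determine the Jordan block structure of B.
λ = -1: algebraic multiplicity 5 (exponent in χ_B), largest block size 3 (exponent in m_B), 3 blocks (geometric multiplicity). These force block sizes [3, 1, 1].
λ = 6: algebraic multiplicity 1 (exponent in χ_B), largest block size 1 (exponent in m_B), 1 block (geometric multiplicity). This forces block sizes [1].

Jordan blocks: (-1, 3), (-1, 1), (-1, 1), (6, 1)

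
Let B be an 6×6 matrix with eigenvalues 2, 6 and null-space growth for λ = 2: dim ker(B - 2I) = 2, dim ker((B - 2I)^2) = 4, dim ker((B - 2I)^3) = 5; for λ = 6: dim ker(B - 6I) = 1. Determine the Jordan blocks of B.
λ = 2: successive nullity increments [2, 2, 1] count blocks of size ≥ k; block sizes are [3, 2].
λ = 6: successive nullity increments [1] count blocks of size ≥ k; block sizes are [1].

Jordan blocks: (2, 3), (2, 2), (6, 1)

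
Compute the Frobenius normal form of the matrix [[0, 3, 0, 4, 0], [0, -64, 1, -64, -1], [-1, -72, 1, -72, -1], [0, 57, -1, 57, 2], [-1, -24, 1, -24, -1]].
The invariant factors of A (the non-unit diagonal entries of the Smith normal form of xI - A over ℚ[x]) are (x + 3)(x^2 + 2x + 4)^2, each dividing the next. The characteristic polynomial is their product, (x + 3)(x^2 + 2x + 4)^2.

The rational canonical form is the block-diagonal matrix of companion matrices C(f_i):
R = [[0, 0, 0, 0, -48], [1, 0, 0, 0, -64], [0, 1, 0, 0, -52], [0, 0, 1, 0, -24], [0, 0, 0, 1, -7]].

Note the characteristic polynomial does not split into linear factors over ℚ, so A has no Jordan form over ℚ; the rational canonical form exists over any field.

R = [[0, 0, 0, 0, -48], [1, 0, 0, 0, -64], [0, 1, 0, 0, -52], [0, 0, 1, 0, -24], [0, 0, 0, 1, -7]]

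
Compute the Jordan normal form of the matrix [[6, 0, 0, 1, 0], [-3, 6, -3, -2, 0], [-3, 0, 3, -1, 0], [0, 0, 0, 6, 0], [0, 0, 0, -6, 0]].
The characteristic polynomial is det(xI - A) = x(x - 6)^3(x - 3), so the eigenvalues are 0 (algebraic multiplicity 1), 3 (algebraic multiplicity 1), 6 (algebraic multiplicity 3).

For λ = 0: algebraic multiplicity 1 gives one 1×1 block.

For λ = 3: algebraic multiplicity 1 gives one 1×1 block.

For λ = 6: rank(A - 6I) = 3, rank((A - 6I)^2) = 2. The eigenspace has dimension 5 - 3 = 2, so there are 2 Jordan blocks; the rank sequence gives block sizes [2, 1].

Assembling the blocks gives the Jordan form J above.

J = [[0, 0, 0, 0, 0], [0, 3, 0, 0, 0], [0, 0, 6, 1, 0], [0, 0, 0, 6, 0], [0, 0, 0, 0, 6]]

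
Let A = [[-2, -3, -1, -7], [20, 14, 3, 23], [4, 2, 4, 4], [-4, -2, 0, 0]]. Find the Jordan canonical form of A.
J = [[4, 1, 0, 0], [0, 4, 1, 0], [0, 0, 4, 0], [0, 0, 0, 4]]

The characteristic polynomial is det(xI - A) = (x - 4)^4, so the eigenvalues are 4 (algebraic multiplicity 4).

For λ = 4: rank(A - 4I) = 2, rank((A - 4I)^2) = 1, rank((A - 4I)^3) = 0. The eigenspace has dimension 4 - 2 = 2, so there are 2 Jordan blocks; the rank sequence gives block sizes [3, 1].

Assembling the blocks gives the Jordan form J above.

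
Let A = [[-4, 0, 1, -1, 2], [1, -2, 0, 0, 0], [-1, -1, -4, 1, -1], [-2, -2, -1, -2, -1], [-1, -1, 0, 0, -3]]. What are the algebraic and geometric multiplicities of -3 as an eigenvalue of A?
The characteristic polynomial is (x + 3)^5, so the factor x + 3 appears with exponent 5: the algebraic multiplicity is 5.

rank(A + 3I) = 3, so the eigenspace has dimension 5 - 3 = 2: the geometric multiplicity is 2.

Since 2 < 5, A is not diagonalizable.

algebraic multiplicity 5, geometric multiplicity 2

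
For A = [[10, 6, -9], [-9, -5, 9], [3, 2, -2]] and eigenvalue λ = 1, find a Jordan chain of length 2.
We seek v_1 ∈ ker((A - I)^2) \ ker(A - I), then set v_{i+1} = (A - I) v_i.

One such chain is v_1 = [[-2, 2, -1]]^T, v_2 = [[3, -3, 1]]^T. Check: (A - I) v_2 = [[0, 0, 0]]^T = 0.

v_1 = [[-2, 2, -1]]^T, v_2 = [[3, -3, 1]]^T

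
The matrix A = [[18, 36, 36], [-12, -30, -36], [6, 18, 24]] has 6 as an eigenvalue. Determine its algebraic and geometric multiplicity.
algebraic multiplicity 2, geometric multiplicity 2

The characteristic polynomial is x(x - 6)^2, so the factor x - 6 appears with exponent 2: the algebraic multiplicity is 2.

rank(A - 6I) = 1, so the eigenspace has dimension 3 - 1 = 2: the geometric multiplicity is 2.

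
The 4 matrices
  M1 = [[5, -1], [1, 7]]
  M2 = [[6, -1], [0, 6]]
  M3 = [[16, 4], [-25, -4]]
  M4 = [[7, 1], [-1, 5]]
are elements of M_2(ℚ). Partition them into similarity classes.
Characteristic polynomials: χ_{M1} = (x - 6)^2, χ_{M2} = (x - 6)^2, χ_{M3} = (x - 6)^2, χ_{M4} = (x - 6)^2.

{M1, M2, M3, M4}: invariant factors (x - 6)^2.

Matrices are similar if and only if their invariant-factor lists agree; the partition into similarity classes is {M1, M2, M3, M4}.

1 class: {M1, M2, M3, M4}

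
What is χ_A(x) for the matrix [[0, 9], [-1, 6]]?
χ_A(x) = (x - 3)^2

xI - A = [[x, -9], [1, x - 6]].

Expanding det(xI - A) along the first row:
det(xI - A) = + (x)·det([[x - 6]]) - (-9)·det([[1]]).

Evaluating gives χ_A(x) = x^2 - 6x + 9 = (x - 3)^2.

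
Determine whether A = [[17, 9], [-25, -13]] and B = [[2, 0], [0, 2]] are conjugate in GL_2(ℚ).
Both have characteristic polynomial (x - 2)^2, but the minimal polynomial of A is (x - 2)^2 while the minimal polynomial of B is x - 2. The minimal polynomial is a similarity invariant, so A and B are not similar.

No.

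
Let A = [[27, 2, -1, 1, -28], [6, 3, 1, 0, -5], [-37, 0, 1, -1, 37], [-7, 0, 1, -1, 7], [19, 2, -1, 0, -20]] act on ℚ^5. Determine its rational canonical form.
The invariant factors of A (the non-unit diagonal entries of the Smith normal form of xI - A over ℚ[x]) are x^2 - 2x - 5, (x - 6)(x^2 - 2x - 5), each dividing the next. The characteristic polynomial is their product, (x - 6)(x^2 - 2x - 5)^2.

The rational canonical form is the block-diagonal matrix of companion matrices C(f_i):
R = [[0, 5, 0, 0, 0], [1, 2, 0, 0, 0], [0, 0, 0, 0, -30], [0, 0, 1, 0, -7], [0, 0, 0, 1, 8]].

Note the characteristic polynomial does not split into linear factors over ℚ, so A has no Jordan form over ℚ; the rational canonical form exists over any field.

R = [[0, 5, 0, 0, 0], [1, 2, 0, 0, 0], [0, 0, 0, 0, -30], [0, 0, 1, 0, -7], [0, 0, 0, 1, 8]]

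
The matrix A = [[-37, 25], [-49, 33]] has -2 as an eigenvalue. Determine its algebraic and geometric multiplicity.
algebraic multiplicity 2, geometric multiplicity 1

The characteristic polynomial is (x + 2)^2, so the factor x + 2 appears with exponent 2: the algebraic multiplicity is 2.

rank(A + 2I) = 1, so the eigenspace has dimension 2 - 1 = 1: the geometric multiplicity is 1.

Since 1 < 2, A is not diagonalizable.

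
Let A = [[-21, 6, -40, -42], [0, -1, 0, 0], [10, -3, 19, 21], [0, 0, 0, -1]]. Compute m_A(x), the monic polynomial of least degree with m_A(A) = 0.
The characteristic polynomial factors as (x + 1)^4. The minimal polynomial is ∏(x - λ)^{k_λ} where k_λ is the size of the largest Jordan block at λ.

For λ = -1: rank(A + I) = 1, and the largest Jordan block has size 2 (the smallest k with rank((A + I)^k) = rank((A + I)^(k+1))).

So m_A(x) = (x + 1)^2.

m_A(x) = (x + 1)^2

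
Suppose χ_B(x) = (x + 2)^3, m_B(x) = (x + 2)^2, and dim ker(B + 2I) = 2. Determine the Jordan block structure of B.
λ = -2: algebraic multiplicity 3 (exponent in χ_B), largest block size 2 (exponent in m_B), 2 blocks (geometric multiplicity). These force block sizes [2, 1].

Jordan blocks: (-2, 2), (-2, 1)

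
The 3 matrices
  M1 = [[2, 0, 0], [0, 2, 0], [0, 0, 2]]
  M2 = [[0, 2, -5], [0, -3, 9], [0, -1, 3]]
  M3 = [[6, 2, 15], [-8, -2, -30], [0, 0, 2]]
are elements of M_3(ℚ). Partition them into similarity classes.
Characteristic polynomials: χ_{M1} = (x - 2)^3, χ_{M2} = x^3, χ_{M3} = (x - 2)^3.

{M1}: invariant factors x - 2, x - 2, x - 2.

{M2}: invariant factors x^3.

{M3}: invariant factors x - 2, (x - 2)^2.

Matrices are similar if and only if their invariant-factor lists agree; the partition into similarity classes is {M1}, {M2}, {M3}.

3 classes: {M1}, {M2}, {M3}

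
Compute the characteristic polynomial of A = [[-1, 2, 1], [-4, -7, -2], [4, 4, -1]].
χ_A(x) = (x + 3)^3

xI - A = [[x + 1, -2, -1], [4, x + 7, 2], [-4, -4, x + 1]].

Expanding det(xI - A) along the first row:
det(xI - A) = + (x + 1)·det([[x + 7, 2], [-4, x + 1]]) - (-2)·det([[4, 2], [-4, x + 1]]) + (-1)·det([[4, x + 7], [-4, -4]]).

Evaluating gives χ_A(x) = x^3 + 9x^2 + 27x + 27 = (x + 3)^3.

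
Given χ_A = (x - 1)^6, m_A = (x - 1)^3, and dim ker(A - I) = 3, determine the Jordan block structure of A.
Jordan blocks: (1, 3), (1, 2), (1, 1)

λ = 1: algebraic multiplicity 6 (exponent in χ_A), largest block size 3 (exponent in m_A), 3 blocks (geometric multiplicity). These force block sizes [3, 2, 1].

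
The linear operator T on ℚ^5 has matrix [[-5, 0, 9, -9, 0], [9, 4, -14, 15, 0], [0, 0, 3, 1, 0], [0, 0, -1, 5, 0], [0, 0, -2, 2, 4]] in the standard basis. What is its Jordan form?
J = [[-5, 0, 0, 0, 0], [0, 4, 1, 0, 0], [0, 0, 4, 1, 0], [0, 0, 0, 4, 0], [0, 0, 0, 0, 4]]

The characteristic polynomial is det(xI - A) = (x - 4)^4(x + 5), so the eigenvalues are -5 (algebraic multiplicity 1), 4 (algebraic multiplicity 4).

For λ = -5: algebraic multiplicity 1 gives one 1×1 block.

For λ = 4: rank(A - 4I) = 3, rank((A - 4I)^2) = 2, rank((A - 4I)^3) = 1. The eigenspace has dimension 5 - 3 = 2, so there are 2 Jordan blocks; the rank sequence gives block sizes [3, 1].

Assembling the blocks gives the Jordan form J above.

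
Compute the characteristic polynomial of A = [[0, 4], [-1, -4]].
χ_A(x) = (x + 2)^2

xI - A = [[x, -4], [1, x + 4]].

Expanding det(xI - A) along the first row:
det(xI - A) = + (x)·det([[x + 4]]) - (-4)·det([[1]]).

Evaluating gives χ_A(x) = x^2 + 4x + 4 = (x + 2)^2.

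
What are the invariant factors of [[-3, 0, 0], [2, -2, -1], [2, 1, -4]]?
x + 3, (x + 3)^2

The Jordan structure of A has elementary divisors (x + 3)^2, (x + 3). Arranging the block sizes at each eigenvalue in decreasing order and taking row products gives the invariant factors.

Invariant factors (smallest first, each dividing the next): x + 3, (x + 3)^2.

Check: the last factor (x + 3)^2 is the minimal polynomial, and the product (x + 3)^3 is the characteristic polynomial.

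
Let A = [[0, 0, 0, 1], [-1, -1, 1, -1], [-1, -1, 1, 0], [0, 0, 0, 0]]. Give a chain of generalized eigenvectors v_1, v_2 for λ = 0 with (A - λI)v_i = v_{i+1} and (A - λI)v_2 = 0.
We seek v_1 ∈ ker(A^2) \ ker(A), then set v_{i+1} = A v_i.

One such chain is v_1 = [[-1, 3, 1, 0]]^T, v_2 = [[0, -1, -1, 0]]^T. Check: A v_2 = [[0, 0, 0, 0]]^T = 0.

v_1 = [[-1, 3, 1, 0]]^T, v_2 = [[0, -1, -1, 0]]^T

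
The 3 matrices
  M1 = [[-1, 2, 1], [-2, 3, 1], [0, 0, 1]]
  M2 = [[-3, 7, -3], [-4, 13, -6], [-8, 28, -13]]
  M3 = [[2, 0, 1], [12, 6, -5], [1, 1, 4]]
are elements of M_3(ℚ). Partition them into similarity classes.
3 classes: {M1}, {M2}, {M3}

Characteristic polynomials: χ_{M1} = (x - 1)^3, χ_{M2} = (x + 1)^3, χ_{M3} = (x - 4)^3.

{M1}: invariant factors x - 1, (x - 1)^2.

{M2}: invariant factors x + 1, (x + 1)^2.

{M3}: invariant factors (x - 4)^3.

Matrices are similar if and only if their invariant-factor lists agree; the partition into similarity classes is {M1}, {M2}, {M3}.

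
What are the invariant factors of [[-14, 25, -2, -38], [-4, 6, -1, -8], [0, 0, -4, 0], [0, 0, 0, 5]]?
(x - 5)(x + 4)^3

The Jordan structure of A has elementary divisors (x + 4)^3, (x - 5). Arranging the block sizes at each eigenvalue in decreasing order and taking row products gives the invariant factors.

Invariant factors (smallest first, each dividing the next): (x - 5)(x + 4)^3.

Check: the last factor (x - 5)(x + 4)^3 is the minimal polynomial, and the product (x - 5)(x + 4)^3 is the characteristic polynomial.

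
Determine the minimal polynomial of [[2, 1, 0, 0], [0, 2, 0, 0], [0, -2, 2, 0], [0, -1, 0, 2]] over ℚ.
m_A(x) = (x - 2)^2

The characteristic polynomial factors as (x - 2)^4. The minimal polynomial is ∏(x - λ)^{k_λ} where k_λ is the size of the largest Jordan block at λ.

For λ = 2: rank(A - 2I) = 1, and the largest Jordan block has size 2 (the smallest k with rank((A - 2I)^k) = rank((A - 2I)^(k+1))).

So m_A(x) = (x - 2)^2.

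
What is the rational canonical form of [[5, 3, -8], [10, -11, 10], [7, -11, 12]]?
The invariant factors of A (the non-unit diagonal entries of the Smith normal form of xI - A over ℚ[x]) are (x - 4)(x - 1)^2, each dividing the next. The characteristic polynomial is their product, (x - 4)(x - 1)^2.

The rational canonical form is the block-diagonal matrix of companion matrices C(f_i):
R = [[0, 0, 4], [1, 0, -9], [0, 1, 6]].

R = [[0, 0, 4], [1, 0, -9], [0, 1, 6]]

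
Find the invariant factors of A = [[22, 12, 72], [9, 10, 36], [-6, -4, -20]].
x - 4, (x - 4)^2

The Jordan structure of A has elementary divisors (x - 4)^2, (x - 4). Arranging the block sizes at each eigenvalue in decreasing order and taking row products gives the invariant factors.

Invariant factors (smallest first, each dividing the next): x - 4, (x - 4)^2.

Check: the last factor (x - 4)^2 is the minimal polynomial, and the product (x - 4)^3 is the characteristic polynomial.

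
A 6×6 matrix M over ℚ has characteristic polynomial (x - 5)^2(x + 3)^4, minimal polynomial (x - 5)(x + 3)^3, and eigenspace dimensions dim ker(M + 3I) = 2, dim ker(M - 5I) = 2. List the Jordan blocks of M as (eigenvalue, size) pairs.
λ = -3: algebraic multiplicity 4 (exponent in χ_M), largest block size 3 (exponent in m_M), 2 blocks (geometric multiplicity). These force block sizes [3, 1].
λ = 5: algebraic multiplicity 2 (exponent in χ_M), largest block size 1 (exponent in m_M), 2 blocks (geometric multiplicity). These force block sizes [1, 1].

Jordan blocks: (-3, 3), (-3, 1), (5, 1), (5, 1)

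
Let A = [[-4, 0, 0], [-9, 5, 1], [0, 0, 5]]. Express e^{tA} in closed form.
A has Jordan form J = [[-4, 0, 0], [0, 5, 1], [0, 0, 5]] with A = PJP^{-1}, so e^{tA} = P e^{tJ} P^{-1}.

For a Jordan block J_k(λ), e^{tJ_k(λ)} = e^{λt} · (I + tN + t^2 N^2/2! + ... + t^{k-1} N^{k-1}/(k-1)!) where N is the nilpotent superdiagonal part.

Assembling the blocks and conjugating back gives the entries of e^{tA} as shown above.

e^{tA} = [[e^{-4*t}, 0, 0], [(1 - e^{9*t})*e^{-4*t}, e^{5*t}, t*e^{5*t}], [0, 0, e^{5*t}]]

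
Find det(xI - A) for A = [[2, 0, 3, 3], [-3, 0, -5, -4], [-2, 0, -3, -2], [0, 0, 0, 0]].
χ_A(x) = x^3(x + 1)

xI - A = [[x - 2, 0, -3, -3], [3, x, 5, 4], [2, 0, x + 3, 2], [0, 0, 0, x]].

Expanding det(xI - A) along the first row:
det(xI - A) = + (x - 2)·det([[x, 5, 4], [0, x + 3, 2], [0, 0, x]]) - (0)·det([[3, 5, 4], [2, x + 3, 2], [0, 0, x]]) + (-3)·det([[3, x, 4], [2, 0, 2], [0, 0, x]]) - (-3)·det([[3, x, 5], [2, 0, x + 3], [0, 0, 0]]).

Evaluating gives χ_A(x) = x^4 + x^3 = x^3(x + 1).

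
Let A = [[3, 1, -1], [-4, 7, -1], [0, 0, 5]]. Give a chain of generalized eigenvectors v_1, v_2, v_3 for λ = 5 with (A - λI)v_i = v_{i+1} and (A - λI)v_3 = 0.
v_1 = [[1, 3, 1]]^T, v_2 = [[0, 1, 0]]^T, v_3 = [[1, 2, 0]]^T

We seek v_1 ∈ ker((A - 5I)^3) \ ker((A - 5I)^2), then set v_{i+1} = (A - 5I) v_i.

One such chain is v_1 = [[1, 3, 1]]^T, v_2 = [[0, 1, 0]]^T, v_3 = [[1, 2, 0]]^T. Check: (A - 5I) v_3 = [[0, 0, 0]]^T = 0.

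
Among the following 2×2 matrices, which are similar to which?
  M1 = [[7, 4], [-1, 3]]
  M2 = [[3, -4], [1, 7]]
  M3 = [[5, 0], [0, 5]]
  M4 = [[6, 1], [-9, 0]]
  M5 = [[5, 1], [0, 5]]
3 classes: {M1, M2, M5}, {M3}, {M4}

Characteristic polynomials: χ_{M1} = (x - 5)^2, χ_{M2} = (x - 5)^2, χ_{M3} = (x - 5)^2, χ_{M4} = (x - 3)^2, χ_{M5} = (x - 5)^2.

{M1, M2, M5}: invariant factors (x - 5)^2.

{M3}: invariant factors x - 5, x - 5.

{M4}: invariant factors (x - 3)^2.

Matrices are similar if and only if their invariant-factor lists agree; the partition into similarity classes is {M1, M2, M5}, {M3}, {M4}.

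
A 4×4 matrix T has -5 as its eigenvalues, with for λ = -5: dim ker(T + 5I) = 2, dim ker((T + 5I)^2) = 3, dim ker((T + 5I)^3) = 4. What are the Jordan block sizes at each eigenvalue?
λ = -5: successive nullity increments [2, 1, 1] count blocks of size ≥ k; block sizes are [3, 1].

Jordan blocks: (-5, 3), (-5, 1)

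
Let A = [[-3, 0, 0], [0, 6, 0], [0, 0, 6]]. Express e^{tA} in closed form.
A has Jordan form J = [[-3, 0, 0], [0, 6, 0], [0, 0, 6]] with A = PJP^{-1}, so e^{tA} = P e^{tJ} P^{-1}.

For a Jordan block J_k(λ), e^{tJ_k(λ)} = e^{λt} · (I + tN + t^2 N^2/2! + ... + t^{k-1} N^{k-1}/(k-1)!) where N is the nilpotent superdiagonal part.

Assembling the blocks and conjugating back gives the entries of e^{tA} as shown above.

e^{tA} = [[e^{-3*t}, 0, 0], [0, e^{6*t}, 0], [0, 0, e^{6*t}]]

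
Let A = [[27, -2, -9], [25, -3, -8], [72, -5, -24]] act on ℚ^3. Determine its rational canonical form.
The invariant factors of A (the non-unit diagonal entries of the Smith normal form of xI - A over ℚ[x]) are x^3 + x + 3, each dividing the next. The characteristic polynomial is their product, x^3 + x + 3.

The rational canonical form is the block-diagonal matrix of companion matrices C(f_i):
R = [[0, 0, -3], [1, 0, -1], [0, 1, 0]].

Note the characteristic polynomial does not split into linear factors over ℚ, so A has no Jordan form over ℚ; the rational canonical form exists over any field.

R = [[0, 0, -3], [1, 0, -1], [0, 1, 0]]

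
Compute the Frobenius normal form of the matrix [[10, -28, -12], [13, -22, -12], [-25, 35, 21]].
The invariant factors of A (the non-unit diagonal entries of the Smith normal form of xI - A over ℚ[x]) are (x - 6)(x^2 - 3x - 6), each dividing the next. The characteristic polynomial is their product, (x - 6)(x^2 - 3x - 6).

The rational canonical form is the block-diagonal matrix of companion matrices C(f_i):
R = [[0, 0, -36], [1, 0, -12], [0, 1, 9]].

Note the characteristic polynomial does not split into linear factors over ℚ, so A has no Jordan form over ℚ; the rational canonical form exists over any field.

R = [[0, 0, -36], [1, 0, -12], [0, 1, 9]]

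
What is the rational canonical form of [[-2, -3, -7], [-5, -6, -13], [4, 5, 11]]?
The invariant factors of A (the non-unit diagonal entries of the Smith normal form of xI - A over ℚ[x]) are x(x - 2)(x - 1), each dividing the next. The characteristic polynomial is their product, x(x - 2)(x - 1).

The rational canonical form is the block-diagonal matrix of companion matrices C(f_i):
R = [[0, 0, 0], [1, 0, -2], [0, 1, 3]].

R = [[0, 0, 0], [1, 0, -2], [0, 1, 3]]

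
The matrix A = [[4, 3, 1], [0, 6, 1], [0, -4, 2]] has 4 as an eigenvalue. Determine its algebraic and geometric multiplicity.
algebraic multiplicity 3, geometric multiplicity 1

The characteristic polynomial is (x - 4)^3, so the factor x - 4 appears with exponent 3: the algebraic multiplicity is 3.

rank(A - 4I) = 2, so the eigenspace has dimension 3 - 2 = 1: the geometric multiplicity is 1.

Since 1 < 3, A is not diagonalizable.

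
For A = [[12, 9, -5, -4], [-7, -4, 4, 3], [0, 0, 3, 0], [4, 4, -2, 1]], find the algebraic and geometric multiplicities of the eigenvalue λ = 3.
algebraic multiplicity 4, geometric multiplicity 2

The characteristic polynomial is (x - 3)^4, so the factor x - 3 appears with exponent 4: the algebraic multiplicity is 4.

rank(A - 3I) = 2, so the eigenspace has dimension 4 - 2 = 2: the geometric multiplicity is 2.

Since 2 < 4, A is not diagonalizable.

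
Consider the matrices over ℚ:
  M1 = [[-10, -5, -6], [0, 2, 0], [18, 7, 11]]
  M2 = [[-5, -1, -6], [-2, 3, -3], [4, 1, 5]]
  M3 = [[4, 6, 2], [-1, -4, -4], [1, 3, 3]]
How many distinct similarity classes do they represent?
Characteristic polynomials: χ_{M1} = (x - 2)^2(x + 1), χ_{M2} = (x - 2)^2(x + 1), χ_{M3} = (x - 2)^2(x + 1).

{M1, M2, M3}: invariant factors (x - 2)^2(x + 1).

Matrices are similar if and only if their invariant-factor lists agree; the partition into similarity classes is {M1, M2, M3}.

1 class: {M1, M2, M3}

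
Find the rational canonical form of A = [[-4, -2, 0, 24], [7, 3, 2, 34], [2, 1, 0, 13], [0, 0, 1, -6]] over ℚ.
R = [[0, 0, 0, 50], [1, 0, 0, 95], [0, 1, 0, 7], [0, 0, 1, -7]]

The invariant factors of A (the non-unit diagonal entries of the Smith normal form of xI - A over ℚ[x]) are (x + 5)^2(x^2 - 3x - 2), each dividing the next. The characteristic polynomial is their product, (x + 5)^2(x^2 - 3x - 2).

The rational canonical form is the block-diagonal matrix of companion matrices C(f_i):
R = [[0, 0, 0, 50], [1, 0, 0, 95], [0, 1, 0, 7], [0, 0, 1, -7]].

Note the characteristic polynomial does not split into linear factors over ℚ, so A has no Jordan form over ℚ; the rational canonical form exists over any field.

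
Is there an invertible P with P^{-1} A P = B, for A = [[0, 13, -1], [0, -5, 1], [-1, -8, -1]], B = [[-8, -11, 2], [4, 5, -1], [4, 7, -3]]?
Yes.

Two matrices over a field are similar if and only if they have the same invariant factors.

Both A and B have characteristic polynomial (x + 2)^3 and minimal polynomial (x + 2)^3. Computing further, both have invariant factors (x + 2)^3. Hence A and B are similar.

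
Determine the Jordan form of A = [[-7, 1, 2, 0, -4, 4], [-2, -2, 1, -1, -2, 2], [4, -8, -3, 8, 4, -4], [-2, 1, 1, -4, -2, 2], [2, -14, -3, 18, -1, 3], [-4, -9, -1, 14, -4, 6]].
The characteristic polynomial is det(xI - A) = (x - 2)(x + 1)(x + 3)^4, so the eigenvalues are -3 (algebraic multiplicity 4), -1 (algebraic multiplicity 1), 2 (algebraic multiplicity 1).

For λ = -3: rank(A + 3I) = 4, rank((A + 3I)^2) = 3, rank((A + 3I)^3) = 2. The eigenspace has dimension 6 - 4 = 2, so there are 2 Jordan blocks; the rank sequence gives block sizes [3, 1].

For λ = -1: algebraic multiplicity 1 gives one 1×1 block.

For λ = 2: algebraic multiplicity 1 gives one 1×1 block.

Assembling the blocks gives the Jordan form J above.

J = [[-3, 1, 0, 0, 0, 0], [0, -3, 1, 0, 0, 0], [0, 0, -3, 0, 0, 0], [0, 0, 0, -3, 0, 0], [0, 0, 0, 0, -1, 0], [0, 0, 0, 0, 0, 2]]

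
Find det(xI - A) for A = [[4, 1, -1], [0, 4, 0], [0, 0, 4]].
xI - A = [[x - 4, -1, 1], [0, x - 4, 0], [0, 0, x - 4]].

Expanding det(xI - A) along the first row:
det(xI - A) = + (x - 4)·det([[x - 4, 0], [0, x - 4]]) - (-1)·det([[0, 0], [0, x - 4]]) + (1)·det([[0, x - 4], [0, 0]]).

Evaluating gives χ_A(x) = x^3 - 12x^2 + 48x - 64 = (x - 4)^3.

χ_A(x) = (x - 4)^3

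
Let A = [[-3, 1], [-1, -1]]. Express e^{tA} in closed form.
e^{tA} = [[(1 - t)*e^{-2*t}, t*e^{-2*t}], [-t*e^{-2*t}, (t + 1)*e^{-2*t}]]

A has Jordan form J = [[-2, 1], [0, -2]] with A = PJP^{-1}, so e^{tA} = P e^{tJ} P^{-1}.

For a Jordan block J_k(λ), e^{tJ_k(λ)} = e^{λt} · (I + tN + t^2 N^2/2! + ... + t^{k-1} N^{k-1}/(k-1)!) where N is the nilpotent superdiagonal part.

Assembling the blocks and conjugating back gives the entries of e^{tA} as shown above.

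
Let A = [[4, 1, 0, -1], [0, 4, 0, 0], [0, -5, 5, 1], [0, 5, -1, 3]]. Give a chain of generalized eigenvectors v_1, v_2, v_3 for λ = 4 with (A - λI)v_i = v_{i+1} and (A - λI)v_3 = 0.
v_1 = [[-1, 0, 1, 0]]^T, v_2 = [[0, 0, 1, -1]]^T, v_3 = [[1, 0, 0, 0]]^T

We seek v_1 ∈ ker((A - 4I)^3) \ ker((A - 4I)^2), then set v_{i+1} = (A - 4I) v_i.

One such chain is v_1 = [[-1, 0, 1, 0]]^T, v_2 = [[0, 0, 1, -1]]^T, v_3 = [[1, 0, 0, 0]]^T. Check: (A - 4I) v_3 = [[0, 0, 0, 0]]^T = 0.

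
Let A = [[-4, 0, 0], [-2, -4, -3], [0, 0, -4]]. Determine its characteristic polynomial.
xI - A = [[x + 4, 0, 0], [2, x + 4, 3], [0, 0, x + 4]].

Expanding det(xI - A) along the first row:
det(xI - A) = + (x + 4)·det([[x + 4, 3], [0, x + 4]]) - (0)·det([[2, 3], [0, x + 4]]) + (0)·det([[2, x + 4], [0, 0]]).

Evaluating gives χ_A(x) = x^3 + 12x^2 + 48x + 64 = (x + 4)^3.

χ_A(x) = (x + 4)^3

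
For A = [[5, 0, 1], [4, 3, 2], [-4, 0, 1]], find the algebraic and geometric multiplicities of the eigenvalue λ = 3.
The characteristic polynomial is (x - 3)^3, so the factor x - 3 appears with exponent 3: the algebraic multiplicity is 3.

rank(A - 3I) = 1, so the eigenspace has dimension 3 - 1 = 2: the geometric multiplicity is 2.

Since 2 < 3, A is not diagonalizable.

algebraic multiplicity 3, geometric multiplicity 2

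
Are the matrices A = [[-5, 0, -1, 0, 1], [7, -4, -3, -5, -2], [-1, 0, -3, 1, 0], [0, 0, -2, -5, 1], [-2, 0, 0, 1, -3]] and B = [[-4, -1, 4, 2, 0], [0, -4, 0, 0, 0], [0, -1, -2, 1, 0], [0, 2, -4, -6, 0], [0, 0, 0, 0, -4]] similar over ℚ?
Yes.

Two matrices over a field are similar if and only if they have the same invariant factors.

Both A and B have characteristic polynomial (x + 4)^5 and minimal polynomial (x + 4)^2. Computing further, both have invariant factors x + 4, (x + 4)^2, (x + 4)^2. Hence A and B are similar.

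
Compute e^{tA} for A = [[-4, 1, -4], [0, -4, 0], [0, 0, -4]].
e^{tA} = [[e^{-4*t}, t*e^{-4*t}, -4*t*e^{-4*t}], [0, e^{-4*t}, 0], [0, 0, e^{-4*t}]]

A has Jordan form J = [[-4, 1, 0], [0, -4, 0], [0, 0, -4]] with A = PJP^{-1}, so e^{tA} = P e^{tJ} P^{-1}.

For a Jordan block J_k(λ), e^{tJ_k(λ)} = e^{λt} · (I + tN + t^2 N^2/2! + ... + t^{k-1} N^{k-1}/(k-1)!) where N is the nilpotent superdiagonal part.

Assembling the blocks and conjugating back gives the entries of e^{tA} as shown above.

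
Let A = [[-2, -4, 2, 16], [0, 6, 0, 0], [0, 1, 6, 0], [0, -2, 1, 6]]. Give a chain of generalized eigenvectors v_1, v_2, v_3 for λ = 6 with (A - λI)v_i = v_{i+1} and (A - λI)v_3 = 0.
We seek v_1 ∈ ker((A - 6I)^3) \ ker((A - 6I)^2), then set v_{i+1} = (A - 6I) v_i.

One such chain is v_1 = [[2, 1, 0, 1]]^T, v_2 = [[-4, 0, 1, -2]]^T, v_3 = [[2, 0, 0, 1]]^T. Check: (A - 6I) v_3 = [[0, 0, 0, 0]]^T = 0.

v_1 = [[2, 1, 0, 1]]^T, v_2 = [[-4, 0, 1, -2]]^T, v_3 = [[2, 0, 0, 1]]^T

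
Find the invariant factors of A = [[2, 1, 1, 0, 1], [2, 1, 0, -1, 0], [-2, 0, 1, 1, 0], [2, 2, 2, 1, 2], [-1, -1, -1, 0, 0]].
The Jordan structure of A has elementary divisors (x - 1)^2, (x - 1)^2, (x - 1). Arranging the block sizes at each eigenvalue in decreasing order and taking row products gives the invariant factors.

Invariant factors (smallest first, each dividing the next): x - 1, (x - 1)^2, (x - 1)^2.

Check: the last factor (x - 1)^2 is the minimal polynomial, and the product (x - 1)^5 is the characteristic polynomial.

x - 1, (x - 1)^2, (x - 1)^2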